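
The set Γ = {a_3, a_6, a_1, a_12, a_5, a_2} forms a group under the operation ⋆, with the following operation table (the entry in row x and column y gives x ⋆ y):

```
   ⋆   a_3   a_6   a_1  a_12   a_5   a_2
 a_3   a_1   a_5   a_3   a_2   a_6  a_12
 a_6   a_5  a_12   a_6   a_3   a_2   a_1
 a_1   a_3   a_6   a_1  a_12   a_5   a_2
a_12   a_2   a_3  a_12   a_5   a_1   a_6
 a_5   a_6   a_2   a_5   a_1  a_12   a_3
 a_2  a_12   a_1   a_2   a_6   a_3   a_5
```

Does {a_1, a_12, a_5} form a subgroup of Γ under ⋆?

{a_1, a_12, a_5} contains the identity a_1.
Checking products: every product of two elements of {a_1, a_12, a_5} (read from the table) lies in {a_1, a_12, a_5}, so the set is closed.
In a finite group, a nonempty closed subset is a subgroup. So {a_1, a_12, a_5} ≤ Γ.

Yes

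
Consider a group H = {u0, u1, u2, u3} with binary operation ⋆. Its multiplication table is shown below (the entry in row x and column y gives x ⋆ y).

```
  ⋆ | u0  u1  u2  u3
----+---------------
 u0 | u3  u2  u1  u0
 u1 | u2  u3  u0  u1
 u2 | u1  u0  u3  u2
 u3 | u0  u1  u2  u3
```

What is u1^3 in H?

u1^1 = u1
u1^2 = u1 ⋆ u1 = u3
u1^3 = u3 ⋆ u1 = u1

u1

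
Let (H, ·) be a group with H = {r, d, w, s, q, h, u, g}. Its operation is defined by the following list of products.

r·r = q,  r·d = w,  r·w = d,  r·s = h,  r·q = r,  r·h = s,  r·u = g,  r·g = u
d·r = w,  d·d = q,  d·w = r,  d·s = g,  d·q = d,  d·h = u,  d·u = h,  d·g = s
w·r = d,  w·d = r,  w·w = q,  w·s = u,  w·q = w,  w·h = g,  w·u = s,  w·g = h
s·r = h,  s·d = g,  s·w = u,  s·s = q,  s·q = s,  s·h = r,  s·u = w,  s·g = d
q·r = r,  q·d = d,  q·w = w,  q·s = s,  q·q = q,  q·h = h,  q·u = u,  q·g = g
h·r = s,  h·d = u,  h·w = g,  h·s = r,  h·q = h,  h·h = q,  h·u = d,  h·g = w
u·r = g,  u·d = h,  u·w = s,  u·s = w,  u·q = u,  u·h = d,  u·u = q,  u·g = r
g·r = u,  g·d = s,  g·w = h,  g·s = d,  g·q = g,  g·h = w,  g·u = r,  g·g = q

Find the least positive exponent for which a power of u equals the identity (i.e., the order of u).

The identity element is q (its row matches the header).
u^1 = u
u^2 = u·u = q
The first power of u equal to the identity is u^2, so ord(u) = 2.

2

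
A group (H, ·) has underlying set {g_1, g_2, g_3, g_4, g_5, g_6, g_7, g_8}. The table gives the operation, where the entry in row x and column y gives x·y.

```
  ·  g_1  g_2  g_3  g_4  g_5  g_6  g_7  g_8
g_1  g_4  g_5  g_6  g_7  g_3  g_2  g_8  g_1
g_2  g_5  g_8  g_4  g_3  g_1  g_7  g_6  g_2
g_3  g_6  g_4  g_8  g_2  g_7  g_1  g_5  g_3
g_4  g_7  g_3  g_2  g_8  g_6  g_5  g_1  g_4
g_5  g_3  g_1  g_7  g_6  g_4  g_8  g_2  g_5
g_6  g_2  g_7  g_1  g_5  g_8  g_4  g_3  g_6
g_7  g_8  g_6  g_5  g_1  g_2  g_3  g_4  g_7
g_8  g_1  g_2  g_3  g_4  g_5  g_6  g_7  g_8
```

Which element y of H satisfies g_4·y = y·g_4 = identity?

g_4

First locate the identity: row g_8 matches the header, so g_8 is the identity.
Scan row g_4 for g_8: g_4·g_4 = g_8. Hence g_4^(-1) = g_4.
(Structurally, H here is isomorphic to Z_2 x Z_4.)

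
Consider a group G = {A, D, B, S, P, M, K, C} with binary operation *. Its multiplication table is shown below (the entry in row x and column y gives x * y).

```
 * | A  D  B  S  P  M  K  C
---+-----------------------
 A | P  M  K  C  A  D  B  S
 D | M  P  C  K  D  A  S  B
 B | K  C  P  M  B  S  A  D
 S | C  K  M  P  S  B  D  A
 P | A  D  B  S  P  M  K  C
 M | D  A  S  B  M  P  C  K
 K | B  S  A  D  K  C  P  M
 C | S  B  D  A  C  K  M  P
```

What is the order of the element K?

The identity element is P (its row matches the header).
K^1 = K
K^2 = K * K = P
The first power of K equal to the identity is K^2, so ord(K) = 2.

2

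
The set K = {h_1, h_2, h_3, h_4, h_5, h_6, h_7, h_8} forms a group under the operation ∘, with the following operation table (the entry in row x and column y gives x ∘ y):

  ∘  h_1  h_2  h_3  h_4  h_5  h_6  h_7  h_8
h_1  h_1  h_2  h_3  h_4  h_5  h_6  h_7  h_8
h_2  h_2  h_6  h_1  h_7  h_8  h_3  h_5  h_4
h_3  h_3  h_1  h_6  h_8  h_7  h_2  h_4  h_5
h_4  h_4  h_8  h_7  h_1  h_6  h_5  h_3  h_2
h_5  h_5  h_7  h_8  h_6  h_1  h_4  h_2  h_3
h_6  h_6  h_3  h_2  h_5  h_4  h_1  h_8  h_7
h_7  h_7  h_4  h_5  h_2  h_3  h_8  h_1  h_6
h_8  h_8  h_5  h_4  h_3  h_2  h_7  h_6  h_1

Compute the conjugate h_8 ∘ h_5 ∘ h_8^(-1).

The identity is h_1. In row h_8, the entry h_1 sits in column h_8, so h_8^(-1) = h_8.
h_8 ∘ h_5 = h_2
h_2 ∘ h_8 = h_4

h_4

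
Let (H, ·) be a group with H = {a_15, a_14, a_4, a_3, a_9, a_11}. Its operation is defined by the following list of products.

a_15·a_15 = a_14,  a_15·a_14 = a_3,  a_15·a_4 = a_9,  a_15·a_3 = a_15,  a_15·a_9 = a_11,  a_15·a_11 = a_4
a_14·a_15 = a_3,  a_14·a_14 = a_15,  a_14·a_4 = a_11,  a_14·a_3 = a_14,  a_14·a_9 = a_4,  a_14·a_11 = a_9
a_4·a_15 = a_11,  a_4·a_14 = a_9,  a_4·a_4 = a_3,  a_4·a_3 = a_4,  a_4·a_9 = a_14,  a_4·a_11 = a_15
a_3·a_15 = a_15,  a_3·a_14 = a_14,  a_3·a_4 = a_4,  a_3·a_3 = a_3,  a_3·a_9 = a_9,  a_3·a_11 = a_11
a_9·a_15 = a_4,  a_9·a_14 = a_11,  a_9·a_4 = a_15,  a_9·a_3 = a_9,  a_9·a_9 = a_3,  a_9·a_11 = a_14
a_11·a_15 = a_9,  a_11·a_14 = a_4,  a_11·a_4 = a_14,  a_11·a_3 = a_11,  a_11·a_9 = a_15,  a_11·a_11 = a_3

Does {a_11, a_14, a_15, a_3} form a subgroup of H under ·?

No

a_15·a_11 = a_4, which is not in {a_11, a_14, a_15, a_3}.
The subset is not closed under ·, so it is not a subgroup.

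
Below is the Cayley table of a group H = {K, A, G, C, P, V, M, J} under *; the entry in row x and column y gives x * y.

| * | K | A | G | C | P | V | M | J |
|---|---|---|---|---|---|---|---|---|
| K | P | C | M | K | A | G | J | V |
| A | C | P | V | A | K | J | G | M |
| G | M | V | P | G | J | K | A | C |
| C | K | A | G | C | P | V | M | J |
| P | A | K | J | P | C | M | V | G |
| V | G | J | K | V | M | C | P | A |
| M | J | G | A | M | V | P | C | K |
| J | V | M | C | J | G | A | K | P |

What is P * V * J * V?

G

P * V = M
M * J = K
K * V = G
(Structurally, H here is isomorphic to Z_2 x Z_4.)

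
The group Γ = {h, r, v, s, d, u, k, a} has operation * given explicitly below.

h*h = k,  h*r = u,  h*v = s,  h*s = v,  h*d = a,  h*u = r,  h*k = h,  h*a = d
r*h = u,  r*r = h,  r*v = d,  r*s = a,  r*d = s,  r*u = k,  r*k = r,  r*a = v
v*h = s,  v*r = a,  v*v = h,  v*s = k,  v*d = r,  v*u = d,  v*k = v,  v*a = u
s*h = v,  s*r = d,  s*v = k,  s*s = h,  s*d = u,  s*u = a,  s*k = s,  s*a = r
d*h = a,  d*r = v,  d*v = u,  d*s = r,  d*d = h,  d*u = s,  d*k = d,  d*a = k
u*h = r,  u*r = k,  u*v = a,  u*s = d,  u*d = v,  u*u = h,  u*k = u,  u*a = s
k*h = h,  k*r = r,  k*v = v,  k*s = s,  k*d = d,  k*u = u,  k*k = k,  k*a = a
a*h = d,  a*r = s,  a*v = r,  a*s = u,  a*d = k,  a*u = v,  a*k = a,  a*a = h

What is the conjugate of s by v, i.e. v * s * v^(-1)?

The identity is k. In row v, the entry k sits in column s, so v^(-1) = s.
v * s = k
k * s = s

s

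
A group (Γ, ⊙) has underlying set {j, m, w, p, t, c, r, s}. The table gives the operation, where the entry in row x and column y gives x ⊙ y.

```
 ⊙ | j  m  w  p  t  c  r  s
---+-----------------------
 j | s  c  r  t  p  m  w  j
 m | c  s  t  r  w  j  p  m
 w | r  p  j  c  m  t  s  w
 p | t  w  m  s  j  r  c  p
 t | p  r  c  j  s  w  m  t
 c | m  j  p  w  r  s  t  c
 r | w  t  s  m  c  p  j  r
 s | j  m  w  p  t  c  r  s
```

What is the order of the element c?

The identity element is s (its row matches the header).
c^1 = c
c^2 = c ⊙ c = s
The first power of c equal to the identity is c^2, so ord(c) = 2.

2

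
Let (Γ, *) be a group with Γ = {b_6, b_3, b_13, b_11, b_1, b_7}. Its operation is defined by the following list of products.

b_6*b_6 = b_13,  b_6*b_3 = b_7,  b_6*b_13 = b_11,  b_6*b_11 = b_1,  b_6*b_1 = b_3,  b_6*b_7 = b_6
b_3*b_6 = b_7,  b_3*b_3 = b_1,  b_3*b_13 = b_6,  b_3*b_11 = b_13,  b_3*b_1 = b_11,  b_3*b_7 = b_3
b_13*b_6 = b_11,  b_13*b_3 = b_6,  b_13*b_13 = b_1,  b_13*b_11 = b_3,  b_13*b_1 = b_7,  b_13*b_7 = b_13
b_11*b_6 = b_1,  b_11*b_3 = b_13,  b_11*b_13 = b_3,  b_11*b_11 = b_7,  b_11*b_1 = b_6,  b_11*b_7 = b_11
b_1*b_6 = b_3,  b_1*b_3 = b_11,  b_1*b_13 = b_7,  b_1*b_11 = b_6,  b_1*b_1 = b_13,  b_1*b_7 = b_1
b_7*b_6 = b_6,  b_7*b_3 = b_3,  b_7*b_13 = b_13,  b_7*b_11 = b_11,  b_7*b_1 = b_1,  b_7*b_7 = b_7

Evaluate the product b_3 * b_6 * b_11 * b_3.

b_3 * b_6 = b_7
b_7 * b_11 = b_11
b_11 * b_3 = b_13

b_13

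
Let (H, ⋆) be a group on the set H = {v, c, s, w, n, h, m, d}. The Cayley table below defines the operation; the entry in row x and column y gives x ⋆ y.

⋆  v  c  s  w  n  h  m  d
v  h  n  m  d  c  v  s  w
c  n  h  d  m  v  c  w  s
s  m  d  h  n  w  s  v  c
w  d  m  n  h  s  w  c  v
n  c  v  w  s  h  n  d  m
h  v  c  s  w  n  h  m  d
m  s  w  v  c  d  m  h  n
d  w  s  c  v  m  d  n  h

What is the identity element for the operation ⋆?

h

The identity e satisfies e ⋆ x = x for all x, so its row in the table reproduces the column headers.
Row h reads: v, c, s, w, n, h, m, d — exactly the header order. So h is the identity.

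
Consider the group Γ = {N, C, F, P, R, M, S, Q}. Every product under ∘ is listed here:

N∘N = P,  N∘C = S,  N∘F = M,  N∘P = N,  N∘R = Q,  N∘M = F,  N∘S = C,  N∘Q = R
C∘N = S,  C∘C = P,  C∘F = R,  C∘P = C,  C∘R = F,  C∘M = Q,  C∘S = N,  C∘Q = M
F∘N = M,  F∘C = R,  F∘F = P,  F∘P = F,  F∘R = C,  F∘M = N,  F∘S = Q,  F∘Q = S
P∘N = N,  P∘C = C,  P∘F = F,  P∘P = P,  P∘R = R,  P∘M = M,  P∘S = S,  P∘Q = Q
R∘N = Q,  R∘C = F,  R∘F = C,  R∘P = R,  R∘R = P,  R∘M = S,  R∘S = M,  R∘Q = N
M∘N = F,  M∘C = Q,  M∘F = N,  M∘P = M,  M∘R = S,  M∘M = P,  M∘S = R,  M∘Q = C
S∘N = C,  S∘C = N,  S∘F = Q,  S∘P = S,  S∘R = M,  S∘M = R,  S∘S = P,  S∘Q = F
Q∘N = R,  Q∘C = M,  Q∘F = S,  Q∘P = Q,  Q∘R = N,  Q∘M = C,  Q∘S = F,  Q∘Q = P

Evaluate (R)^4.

P

R^1 = R
R^2 = R ∘ R = P
R^3 = P ∘ R = R
R^4 = R ∘ R = P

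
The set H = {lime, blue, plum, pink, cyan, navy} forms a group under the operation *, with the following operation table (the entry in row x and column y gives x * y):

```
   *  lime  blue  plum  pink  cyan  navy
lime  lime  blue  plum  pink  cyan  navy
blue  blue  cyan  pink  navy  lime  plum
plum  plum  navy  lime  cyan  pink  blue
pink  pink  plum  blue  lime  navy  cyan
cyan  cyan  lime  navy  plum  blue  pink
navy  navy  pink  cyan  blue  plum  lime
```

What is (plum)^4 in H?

plum^1 = plum
plum^2 = plum * plum = lime
plum^3 = lime * plum = plum
plum^4 = plum * plum = lime
(Structurally, H here is isomorphic to the symmetric group S_3.)

lime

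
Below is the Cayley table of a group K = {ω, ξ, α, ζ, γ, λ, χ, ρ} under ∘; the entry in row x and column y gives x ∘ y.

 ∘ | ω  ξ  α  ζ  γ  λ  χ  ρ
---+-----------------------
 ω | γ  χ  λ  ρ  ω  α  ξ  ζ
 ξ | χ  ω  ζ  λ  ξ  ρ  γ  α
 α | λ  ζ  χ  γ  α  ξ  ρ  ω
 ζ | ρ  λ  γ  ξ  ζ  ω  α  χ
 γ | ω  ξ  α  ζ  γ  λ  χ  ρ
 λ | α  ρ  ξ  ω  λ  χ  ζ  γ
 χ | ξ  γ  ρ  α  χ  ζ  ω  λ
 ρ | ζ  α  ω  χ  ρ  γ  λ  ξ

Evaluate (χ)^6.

ω

χ^1 = χ
χ^2 = χ ∘ χ = ω
χ^3 = ω ∘ χ = ξ
χ^4 = ξ ∘ χ = γ
χ^5 = γ ∘ χ = χ
χ^6 = χ ∘ χ = ω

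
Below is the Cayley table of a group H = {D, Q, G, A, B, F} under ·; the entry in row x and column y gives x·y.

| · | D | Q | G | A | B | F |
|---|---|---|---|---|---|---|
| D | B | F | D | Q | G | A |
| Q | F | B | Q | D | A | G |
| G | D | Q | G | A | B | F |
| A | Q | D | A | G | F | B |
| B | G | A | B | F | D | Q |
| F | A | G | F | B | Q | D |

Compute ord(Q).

6

The identity element is G (its row matches the header).
Q^1 = Q
Q^2 = Q·Q = B
Q^3 = B·Q = A
Q^4 = A·Q = D
Q^5 = D·Q = F
Q^6 = F·Q = G
The first power of Q equal to the identity is Q^6, so ord(Q) = 6.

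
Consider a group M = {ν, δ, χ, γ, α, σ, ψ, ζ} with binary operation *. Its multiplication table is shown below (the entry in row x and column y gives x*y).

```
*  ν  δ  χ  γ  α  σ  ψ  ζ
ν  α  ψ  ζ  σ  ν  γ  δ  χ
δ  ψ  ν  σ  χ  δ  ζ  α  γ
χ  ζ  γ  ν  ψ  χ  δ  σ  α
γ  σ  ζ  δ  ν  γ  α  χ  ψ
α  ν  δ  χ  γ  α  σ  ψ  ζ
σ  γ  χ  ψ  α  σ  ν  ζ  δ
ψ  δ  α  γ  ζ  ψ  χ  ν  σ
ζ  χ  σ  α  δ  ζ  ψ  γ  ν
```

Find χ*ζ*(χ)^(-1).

ζ

The identity is α. In row χ, the entry α sits in column ζ, so χ^(-1) = ζ.
χ*ζ = α
α*ζ = ζ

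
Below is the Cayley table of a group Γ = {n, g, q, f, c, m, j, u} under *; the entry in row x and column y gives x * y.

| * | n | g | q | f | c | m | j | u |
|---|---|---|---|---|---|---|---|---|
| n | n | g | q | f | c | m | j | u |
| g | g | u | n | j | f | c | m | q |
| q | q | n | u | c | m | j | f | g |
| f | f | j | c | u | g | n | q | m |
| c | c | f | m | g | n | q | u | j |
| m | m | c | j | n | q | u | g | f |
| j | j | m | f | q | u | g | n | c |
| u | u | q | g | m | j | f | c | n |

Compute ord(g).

4

The identity element is n (its row matches the header).
g^1 = g
g^2 = g * g = u
g^3 = u * g = q
g^4 = q * g = n
The first power of g equal to the identity is g^4, so ord(g) = 4.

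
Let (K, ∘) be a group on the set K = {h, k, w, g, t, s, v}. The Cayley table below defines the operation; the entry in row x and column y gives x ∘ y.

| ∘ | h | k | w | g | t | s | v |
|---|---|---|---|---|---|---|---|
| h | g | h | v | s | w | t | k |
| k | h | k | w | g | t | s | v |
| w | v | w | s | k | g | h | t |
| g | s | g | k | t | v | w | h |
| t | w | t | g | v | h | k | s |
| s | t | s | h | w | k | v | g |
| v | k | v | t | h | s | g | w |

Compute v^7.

k

v^1 = v
v^2 = v ∘ v = w
v^3 = w ∘ v = t
v^4 = t ∘ v = s
v^5 = s ∘ v = g
v^6 = g ∘ v = h
v^7 = h ∘ v = k
(Structurally, K here is isomorphic to the cyclic group Z_7.)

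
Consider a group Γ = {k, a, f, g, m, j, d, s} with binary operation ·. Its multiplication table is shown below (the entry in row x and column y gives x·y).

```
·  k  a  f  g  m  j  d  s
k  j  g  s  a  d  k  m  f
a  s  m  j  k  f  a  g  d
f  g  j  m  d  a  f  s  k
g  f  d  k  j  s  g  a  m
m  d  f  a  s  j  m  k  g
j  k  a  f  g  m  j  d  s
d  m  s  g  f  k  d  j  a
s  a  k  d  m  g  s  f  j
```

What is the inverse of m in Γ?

First locate the identity: row j matches the header, so j is the identity.
Scan row m for j: m·m = j. Hence m^(-1) = m.

m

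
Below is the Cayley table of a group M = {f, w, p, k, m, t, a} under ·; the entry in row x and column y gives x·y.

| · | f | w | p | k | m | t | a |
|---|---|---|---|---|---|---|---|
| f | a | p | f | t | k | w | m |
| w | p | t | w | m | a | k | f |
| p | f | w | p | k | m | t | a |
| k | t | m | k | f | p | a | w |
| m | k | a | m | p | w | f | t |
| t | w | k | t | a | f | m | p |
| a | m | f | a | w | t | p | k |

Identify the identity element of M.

The identity e satisfies e·x = x for all x, so its row in the table reproduces the column headers.
Row p reads: f, w, p, k, m, t, a — exactly the header order. So p is the identity.

p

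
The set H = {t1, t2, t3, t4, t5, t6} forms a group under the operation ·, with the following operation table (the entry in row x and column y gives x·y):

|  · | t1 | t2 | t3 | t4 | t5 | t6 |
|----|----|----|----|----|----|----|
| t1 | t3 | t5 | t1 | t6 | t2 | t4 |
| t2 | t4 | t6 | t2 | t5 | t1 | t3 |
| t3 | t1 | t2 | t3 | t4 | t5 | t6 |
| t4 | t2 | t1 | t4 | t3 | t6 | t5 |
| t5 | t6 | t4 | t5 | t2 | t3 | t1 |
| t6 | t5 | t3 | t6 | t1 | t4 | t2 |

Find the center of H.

An element z is central iff its row equals its column in the table.
For t2: t2·t1 = t4 ≠ t5 = t1·t2, so t2 ∉ Z.
Checking each element this way leaves Z(H) = {t3}.

{t3}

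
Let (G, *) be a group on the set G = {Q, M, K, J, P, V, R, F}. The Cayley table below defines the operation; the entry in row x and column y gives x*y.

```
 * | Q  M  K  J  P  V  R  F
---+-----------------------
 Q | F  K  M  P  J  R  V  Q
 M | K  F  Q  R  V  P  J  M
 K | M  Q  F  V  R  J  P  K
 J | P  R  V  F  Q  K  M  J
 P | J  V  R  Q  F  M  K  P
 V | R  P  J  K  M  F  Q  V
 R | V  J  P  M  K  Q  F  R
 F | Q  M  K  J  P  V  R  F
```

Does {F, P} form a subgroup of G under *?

{F, P} contains the identity F.
Checking products: every product of two elements of {F, P} (read from the table) lies in {F, P}, so the set is closed.
In a finite group, a nonempty closed subset is a subgroup. So {F, P} ≤ G.

Yes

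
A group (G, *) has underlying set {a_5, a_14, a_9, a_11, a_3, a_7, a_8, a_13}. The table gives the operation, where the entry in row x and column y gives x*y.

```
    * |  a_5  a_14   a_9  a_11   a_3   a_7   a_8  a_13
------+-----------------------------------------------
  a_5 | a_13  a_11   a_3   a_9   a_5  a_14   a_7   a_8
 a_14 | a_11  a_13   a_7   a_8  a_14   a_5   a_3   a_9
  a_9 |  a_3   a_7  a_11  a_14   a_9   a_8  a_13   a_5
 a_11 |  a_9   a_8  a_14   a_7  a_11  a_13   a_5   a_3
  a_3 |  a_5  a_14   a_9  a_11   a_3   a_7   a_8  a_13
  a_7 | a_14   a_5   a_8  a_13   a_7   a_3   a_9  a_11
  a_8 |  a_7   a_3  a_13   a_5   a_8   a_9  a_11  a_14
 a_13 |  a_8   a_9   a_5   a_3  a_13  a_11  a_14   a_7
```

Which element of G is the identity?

a_3

The identity e satisfies e*x = x for all x, so its row in the table reproduces the column headers.
Row a_3 reads: a_5, a_14, a_9, a_11, a_3, a_7, a_8, a_13 — exactly the header order. So a_3 is the identity.
(Structurally, G here is isomorphic to the cyclic group Z_8.)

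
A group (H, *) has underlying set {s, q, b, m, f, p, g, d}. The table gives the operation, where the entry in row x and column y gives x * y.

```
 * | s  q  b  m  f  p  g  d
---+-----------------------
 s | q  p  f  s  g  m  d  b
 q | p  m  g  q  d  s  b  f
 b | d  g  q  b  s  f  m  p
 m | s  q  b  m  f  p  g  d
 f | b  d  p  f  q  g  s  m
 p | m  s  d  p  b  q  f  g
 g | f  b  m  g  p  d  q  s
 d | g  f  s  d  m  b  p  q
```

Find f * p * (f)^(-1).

s

The identity is m. In row f, the entry m sits in column d, so f^(-1) = d.
f * p = g
g * d = s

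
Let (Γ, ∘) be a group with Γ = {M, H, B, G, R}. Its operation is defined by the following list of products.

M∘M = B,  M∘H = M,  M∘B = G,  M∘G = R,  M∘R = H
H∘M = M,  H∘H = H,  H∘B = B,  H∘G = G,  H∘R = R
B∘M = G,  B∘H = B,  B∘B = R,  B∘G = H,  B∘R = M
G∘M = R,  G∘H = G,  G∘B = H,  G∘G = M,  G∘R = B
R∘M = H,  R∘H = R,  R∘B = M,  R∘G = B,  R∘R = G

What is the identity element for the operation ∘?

The identity e satisfies e ∘ x = x for all x, so its row in the table reproduces the column headers.
Row H reads: M, H, B, G, R — exactly the header order. So H is the identity.
(Structurally, Γ here is isomorphic to the cyclic group Z_5.)

H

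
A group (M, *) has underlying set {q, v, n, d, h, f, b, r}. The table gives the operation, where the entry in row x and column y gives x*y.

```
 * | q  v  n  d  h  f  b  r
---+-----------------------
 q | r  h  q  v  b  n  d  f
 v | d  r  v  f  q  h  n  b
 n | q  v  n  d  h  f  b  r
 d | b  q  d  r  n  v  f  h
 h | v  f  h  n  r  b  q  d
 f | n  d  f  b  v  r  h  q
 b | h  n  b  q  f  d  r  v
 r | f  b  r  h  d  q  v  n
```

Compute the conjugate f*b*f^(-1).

v

The identity is n. In row f, the entry n sits in column q, so f^(-1) = q.
f*b = h
h*q = v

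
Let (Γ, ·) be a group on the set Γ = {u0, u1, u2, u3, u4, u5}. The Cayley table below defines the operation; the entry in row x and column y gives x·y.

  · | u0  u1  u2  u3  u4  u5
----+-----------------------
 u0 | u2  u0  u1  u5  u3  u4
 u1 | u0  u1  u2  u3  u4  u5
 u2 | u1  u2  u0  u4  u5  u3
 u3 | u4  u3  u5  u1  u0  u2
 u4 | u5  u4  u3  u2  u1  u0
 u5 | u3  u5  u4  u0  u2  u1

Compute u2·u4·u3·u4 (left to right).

u2·u4 = u5
u5·u3 = u0
u0·u4 = u3

u3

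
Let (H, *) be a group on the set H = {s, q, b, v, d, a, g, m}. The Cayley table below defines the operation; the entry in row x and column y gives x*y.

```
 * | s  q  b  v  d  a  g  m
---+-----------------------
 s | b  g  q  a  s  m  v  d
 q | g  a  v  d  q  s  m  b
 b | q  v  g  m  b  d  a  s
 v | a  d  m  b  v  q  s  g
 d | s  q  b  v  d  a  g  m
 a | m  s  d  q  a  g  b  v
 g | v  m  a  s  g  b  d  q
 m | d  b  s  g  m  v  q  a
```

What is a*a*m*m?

b

a*a = g
g*m = q
q*m = b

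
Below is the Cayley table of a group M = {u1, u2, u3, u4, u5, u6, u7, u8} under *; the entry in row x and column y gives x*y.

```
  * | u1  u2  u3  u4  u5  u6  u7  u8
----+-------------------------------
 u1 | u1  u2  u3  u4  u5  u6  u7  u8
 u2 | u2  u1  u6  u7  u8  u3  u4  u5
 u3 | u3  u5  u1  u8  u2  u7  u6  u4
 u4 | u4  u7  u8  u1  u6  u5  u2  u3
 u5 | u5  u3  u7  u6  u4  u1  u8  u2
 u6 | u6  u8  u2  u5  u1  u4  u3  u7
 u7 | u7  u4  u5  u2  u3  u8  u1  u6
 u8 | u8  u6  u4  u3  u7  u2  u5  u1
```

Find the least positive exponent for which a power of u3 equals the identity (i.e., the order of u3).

The identity element is u1 (its row matches the header).
u3^1 = u3
u3^2 = u3*u3 = u1
The first power of u3 equal to the identity is u3^2, so ord(u3) = 2.

2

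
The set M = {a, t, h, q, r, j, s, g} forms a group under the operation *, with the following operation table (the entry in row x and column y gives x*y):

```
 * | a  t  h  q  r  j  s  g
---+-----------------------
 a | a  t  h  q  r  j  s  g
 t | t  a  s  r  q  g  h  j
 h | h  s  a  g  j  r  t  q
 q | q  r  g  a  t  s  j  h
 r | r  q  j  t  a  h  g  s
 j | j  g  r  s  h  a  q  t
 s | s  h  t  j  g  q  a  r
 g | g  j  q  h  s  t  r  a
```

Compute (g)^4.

g^1 = g
g^2 = g*g = a
g^3 = a*g = g
g^4 = g*g = a
(Structurally, M here is isomorphic to the elementary abelian group (Z_2)^3.)

a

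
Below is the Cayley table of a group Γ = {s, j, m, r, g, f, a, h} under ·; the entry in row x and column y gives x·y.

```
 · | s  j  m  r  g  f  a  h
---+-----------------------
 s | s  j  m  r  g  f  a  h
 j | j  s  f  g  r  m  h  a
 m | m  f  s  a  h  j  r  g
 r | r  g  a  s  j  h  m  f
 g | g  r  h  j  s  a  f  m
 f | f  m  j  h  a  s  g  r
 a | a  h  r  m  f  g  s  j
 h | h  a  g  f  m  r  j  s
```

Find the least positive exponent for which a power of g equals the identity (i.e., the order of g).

2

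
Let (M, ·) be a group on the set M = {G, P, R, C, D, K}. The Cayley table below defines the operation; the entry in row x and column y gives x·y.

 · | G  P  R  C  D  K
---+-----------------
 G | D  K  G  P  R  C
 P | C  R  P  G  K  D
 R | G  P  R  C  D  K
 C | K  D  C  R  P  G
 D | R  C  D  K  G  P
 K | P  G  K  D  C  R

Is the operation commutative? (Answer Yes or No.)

No

D·P = C but P·D = K.
Since D and P do not commute, M is not abelian.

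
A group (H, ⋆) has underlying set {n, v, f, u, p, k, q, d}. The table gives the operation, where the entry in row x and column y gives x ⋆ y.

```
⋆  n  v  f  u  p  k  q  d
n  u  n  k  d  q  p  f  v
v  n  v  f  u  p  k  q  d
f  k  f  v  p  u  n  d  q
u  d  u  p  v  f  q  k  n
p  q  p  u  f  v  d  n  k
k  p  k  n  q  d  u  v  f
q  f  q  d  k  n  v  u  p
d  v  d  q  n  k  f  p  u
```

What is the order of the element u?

2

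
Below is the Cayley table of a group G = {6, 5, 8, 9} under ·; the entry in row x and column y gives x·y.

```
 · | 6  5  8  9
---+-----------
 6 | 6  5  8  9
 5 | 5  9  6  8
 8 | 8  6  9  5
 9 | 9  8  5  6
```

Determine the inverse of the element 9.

9

First locate the identity: row 6 matches the header, so 6 is the identity.
Scan row 9 for 6: 9·9 = 6. Hence 9^(-1) = 9.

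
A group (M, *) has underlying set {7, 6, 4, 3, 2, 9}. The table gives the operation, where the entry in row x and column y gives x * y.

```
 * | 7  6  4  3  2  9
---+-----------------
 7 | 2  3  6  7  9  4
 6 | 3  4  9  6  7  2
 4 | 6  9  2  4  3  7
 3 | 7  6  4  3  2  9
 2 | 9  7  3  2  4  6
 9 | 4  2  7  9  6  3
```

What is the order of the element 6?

6

The identity element is 3 (its row matches the header).
6^1 = 6
6^2 = 6 * 6 = 4
6^3 = 4 * 6 = 9
6^4 = 9 * 6 = 2
6^5 = 2 * 6 = 7
6^6 = 7 * 6 = 3
The first power of 6 equal to the identity is 6^6, so ord(6) = 6.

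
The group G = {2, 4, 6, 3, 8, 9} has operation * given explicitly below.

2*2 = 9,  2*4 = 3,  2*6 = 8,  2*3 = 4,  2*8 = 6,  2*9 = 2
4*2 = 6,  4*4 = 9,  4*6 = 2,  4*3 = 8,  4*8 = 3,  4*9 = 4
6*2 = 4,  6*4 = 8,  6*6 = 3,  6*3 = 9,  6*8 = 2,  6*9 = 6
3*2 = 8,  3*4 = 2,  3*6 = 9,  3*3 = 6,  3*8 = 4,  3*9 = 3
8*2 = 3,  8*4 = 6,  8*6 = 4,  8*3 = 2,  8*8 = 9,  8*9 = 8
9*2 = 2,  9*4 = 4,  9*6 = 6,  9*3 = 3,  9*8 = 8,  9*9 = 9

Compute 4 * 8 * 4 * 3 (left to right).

4 * 8 = 3
3 * 4 = 2
2 * 3 = 4

4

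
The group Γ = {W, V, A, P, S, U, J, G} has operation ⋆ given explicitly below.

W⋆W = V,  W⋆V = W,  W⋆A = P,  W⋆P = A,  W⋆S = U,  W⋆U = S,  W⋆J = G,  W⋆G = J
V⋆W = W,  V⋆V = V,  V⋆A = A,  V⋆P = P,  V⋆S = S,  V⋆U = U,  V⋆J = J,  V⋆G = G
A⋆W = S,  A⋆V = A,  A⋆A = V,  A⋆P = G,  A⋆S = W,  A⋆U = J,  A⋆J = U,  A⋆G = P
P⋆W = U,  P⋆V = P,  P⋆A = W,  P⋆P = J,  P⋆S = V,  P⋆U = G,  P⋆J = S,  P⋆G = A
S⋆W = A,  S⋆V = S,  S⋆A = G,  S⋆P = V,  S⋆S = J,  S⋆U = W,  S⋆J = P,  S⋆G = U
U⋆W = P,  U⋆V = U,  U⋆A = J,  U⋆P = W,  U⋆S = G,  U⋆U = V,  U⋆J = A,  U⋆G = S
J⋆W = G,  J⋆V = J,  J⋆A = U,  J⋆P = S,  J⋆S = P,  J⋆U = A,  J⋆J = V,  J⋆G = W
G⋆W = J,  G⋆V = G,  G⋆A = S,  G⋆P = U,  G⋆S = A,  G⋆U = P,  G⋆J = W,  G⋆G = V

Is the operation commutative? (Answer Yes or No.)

S ⋆ A = G but A ⋆ S = W.
Since S and A do not commute, Γ is not abelian.

No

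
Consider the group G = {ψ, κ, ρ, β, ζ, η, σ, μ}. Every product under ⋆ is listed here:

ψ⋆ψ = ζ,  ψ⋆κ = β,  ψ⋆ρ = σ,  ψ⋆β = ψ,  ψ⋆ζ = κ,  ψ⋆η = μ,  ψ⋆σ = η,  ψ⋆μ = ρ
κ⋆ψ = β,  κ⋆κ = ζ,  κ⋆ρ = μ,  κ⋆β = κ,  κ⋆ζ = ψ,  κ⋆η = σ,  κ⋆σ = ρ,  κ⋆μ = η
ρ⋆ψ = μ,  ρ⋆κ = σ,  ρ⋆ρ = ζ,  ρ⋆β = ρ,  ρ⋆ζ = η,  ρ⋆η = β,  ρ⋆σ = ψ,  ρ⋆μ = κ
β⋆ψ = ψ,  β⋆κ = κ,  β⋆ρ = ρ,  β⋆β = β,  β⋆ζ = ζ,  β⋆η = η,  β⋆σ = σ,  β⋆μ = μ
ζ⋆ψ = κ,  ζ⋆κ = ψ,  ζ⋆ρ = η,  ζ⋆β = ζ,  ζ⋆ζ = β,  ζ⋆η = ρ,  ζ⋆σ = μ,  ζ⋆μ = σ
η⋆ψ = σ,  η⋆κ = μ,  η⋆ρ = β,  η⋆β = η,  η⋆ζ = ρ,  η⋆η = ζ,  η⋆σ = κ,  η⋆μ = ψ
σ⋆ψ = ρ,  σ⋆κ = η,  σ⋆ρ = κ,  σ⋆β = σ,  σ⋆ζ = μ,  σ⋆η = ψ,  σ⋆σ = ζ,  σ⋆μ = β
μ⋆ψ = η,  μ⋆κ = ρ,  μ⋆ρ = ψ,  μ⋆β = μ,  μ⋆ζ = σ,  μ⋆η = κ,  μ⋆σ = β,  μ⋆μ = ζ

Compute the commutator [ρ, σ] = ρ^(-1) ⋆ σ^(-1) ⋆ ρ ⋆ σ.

Identity is β; from the table ρ^(-1) = η and σ^(-1) = μ.
η ⋆ μ = ψ
ψ ⋆ ρ = σ
σ ⋆ σ = ζ

ζ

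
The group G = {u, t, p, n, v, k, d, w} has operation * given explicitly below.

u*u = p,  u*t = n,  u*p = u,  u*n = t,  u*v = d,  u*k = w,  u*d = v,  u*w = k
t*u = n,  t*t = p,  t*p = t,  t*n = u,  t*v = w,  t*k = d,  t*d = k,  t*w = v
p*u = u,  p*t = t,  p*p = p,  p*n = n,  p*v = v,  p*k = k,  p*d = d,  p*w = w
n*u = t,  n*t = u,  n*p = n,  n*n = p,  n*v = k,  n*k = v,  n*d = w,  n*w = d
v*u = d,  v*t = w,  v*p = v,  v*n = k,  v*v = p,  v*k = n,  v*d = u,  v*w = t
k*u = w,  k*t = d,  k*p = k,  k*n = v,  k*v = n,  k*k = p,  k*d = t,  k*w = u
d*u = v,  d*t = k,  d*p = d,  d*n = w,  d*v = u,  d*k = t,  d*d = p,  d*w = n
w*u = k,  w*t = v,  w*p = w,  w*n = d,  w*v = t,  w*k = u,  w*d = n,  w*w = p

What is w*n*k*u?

w*n = d
d*k = t
t*u = n

n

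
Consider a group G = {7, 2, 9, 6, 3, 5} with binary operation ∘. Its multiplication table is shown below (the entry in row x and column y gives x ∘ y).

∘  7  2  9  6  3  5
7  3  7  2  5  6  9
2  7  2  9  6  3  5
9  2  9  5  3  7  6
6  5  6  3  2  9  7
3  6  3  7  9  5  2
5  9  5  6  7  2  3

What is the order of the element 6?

The identity element is 2 (its row matches the header).
6^1 = 6
6^2 = 6 ∘ 6 = 2
The first power of 6 equal to the identity is 6^2, so ord(6) = 2.

2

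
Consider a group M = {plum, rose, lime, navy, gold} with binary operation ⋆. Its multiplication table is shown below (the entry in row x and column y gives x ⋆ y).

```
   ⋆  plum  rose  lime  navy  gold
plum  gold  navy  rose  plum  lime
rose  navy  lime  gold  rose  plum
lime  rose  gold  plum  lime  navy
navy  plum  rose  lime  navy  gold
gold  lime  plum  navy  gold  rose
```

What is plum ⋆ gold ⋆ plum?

plum ⋆ gold = lime
lime ⋆ plum = rose

rose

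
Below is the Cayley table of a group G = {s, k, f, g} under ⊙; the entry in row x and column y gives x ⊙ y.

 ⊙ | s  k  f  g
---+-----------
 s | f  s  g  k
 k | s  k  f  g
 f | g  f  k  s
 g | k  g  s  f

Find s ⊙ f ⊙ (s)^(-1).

The identity is k. In row s, the entry k sits in column g, so s^(-1) = g.
s ⊙ f = g
g ⊙ g = f

f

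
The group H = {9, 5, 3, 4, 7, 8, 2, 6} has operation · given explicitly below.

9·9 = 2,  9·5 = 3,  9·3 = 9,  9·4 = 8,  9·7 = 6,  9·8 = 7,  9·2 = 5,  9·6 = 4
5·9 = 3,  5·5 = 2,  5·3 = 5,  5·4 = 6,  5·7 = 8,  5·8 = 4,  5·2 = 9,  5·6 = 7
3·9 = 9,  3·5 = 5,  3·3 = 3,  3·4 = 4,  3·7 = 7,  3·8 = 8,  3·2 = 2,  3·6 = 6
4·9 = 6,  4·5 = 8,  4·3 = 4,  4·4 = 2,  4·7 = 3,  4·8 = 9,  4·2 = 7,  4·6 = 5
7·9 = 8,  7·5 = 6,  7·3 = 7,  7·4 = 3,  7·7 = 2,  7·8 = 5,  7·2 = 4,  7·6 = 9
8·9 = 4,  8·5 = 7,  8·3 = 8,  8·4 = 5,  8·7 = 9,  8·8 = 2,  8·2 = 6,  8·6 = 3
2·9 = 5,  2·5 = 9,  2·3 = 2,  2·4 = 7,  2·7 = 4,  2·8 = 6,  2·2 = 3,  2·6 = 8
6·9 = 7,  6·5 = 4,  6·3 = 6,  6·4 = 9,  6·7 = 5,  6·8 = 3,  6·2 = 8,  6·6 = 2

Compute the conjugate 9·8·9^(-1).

6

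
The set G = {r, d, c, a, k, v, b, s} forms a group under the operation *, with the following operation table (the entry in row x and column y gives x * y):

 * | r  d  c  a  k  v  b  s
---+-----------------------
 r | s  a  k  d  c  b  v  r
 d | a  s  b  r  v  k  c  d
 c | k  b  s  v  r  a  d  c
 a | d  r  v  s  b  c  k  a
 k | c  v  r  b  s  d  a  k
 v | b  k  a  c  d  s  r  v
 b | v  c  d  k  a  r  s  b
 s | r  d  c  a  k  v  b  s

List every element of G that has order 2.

{a, b, c, d, k, r, v}

Identity is s. Compute the order of each non-identity element by repeated multiplication:
  r: r → s  (order 2)
  d: d → s  (order 2)
  c: c → s  (order 2)
  a: a → s  (order 2)
  k: k → s  (order 2)
  v: v → s  (order 2)
  b: b → s  (order 2)
Elements of order 2: {a, b, c, d, k, r, v}.
(Structurally, G here is isomorphic to the elementary abelian group (Z_2)^3.)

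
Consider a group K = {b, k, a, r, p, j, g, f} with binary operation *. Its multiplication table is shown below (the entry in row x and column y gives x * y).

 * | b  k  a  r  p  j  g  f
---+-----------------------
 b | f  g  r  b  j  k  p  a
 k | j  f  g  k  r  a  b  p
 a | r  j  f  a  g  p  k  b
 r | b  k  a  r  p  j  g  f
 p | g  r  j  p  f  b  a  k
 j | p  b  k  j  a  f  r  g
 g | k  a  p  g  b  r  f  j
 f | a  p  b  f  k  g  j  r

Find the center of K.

{f, r}

An element z is central iff its row equals its column in the table.
For a: a * k = j ≠ g = k * a, so a ∉ Z.
Checking each element this way leaves Z(K) = {f, r}.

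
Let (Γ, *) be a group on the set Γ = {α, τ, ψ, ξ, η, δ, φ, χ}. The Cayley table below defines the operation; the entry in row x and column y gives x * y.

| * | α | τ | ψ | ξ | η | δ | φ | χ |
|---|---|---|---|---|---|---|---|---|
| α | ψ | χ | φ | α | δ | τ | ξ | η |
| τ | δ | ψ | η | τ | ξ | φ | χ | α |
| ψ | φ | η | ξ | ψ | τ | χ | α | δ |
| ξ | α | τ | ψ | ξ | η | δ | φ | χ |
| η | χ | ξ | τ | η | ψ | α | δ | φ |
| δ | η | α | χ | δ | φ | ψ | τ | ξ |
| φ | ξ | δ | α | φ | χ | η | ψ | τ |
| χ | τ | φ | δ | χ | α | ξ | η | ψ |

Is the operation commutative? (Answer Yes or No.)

χ * α = τ but α * χ = η.
Since χ and α do not commute, Γ is not abelian.

No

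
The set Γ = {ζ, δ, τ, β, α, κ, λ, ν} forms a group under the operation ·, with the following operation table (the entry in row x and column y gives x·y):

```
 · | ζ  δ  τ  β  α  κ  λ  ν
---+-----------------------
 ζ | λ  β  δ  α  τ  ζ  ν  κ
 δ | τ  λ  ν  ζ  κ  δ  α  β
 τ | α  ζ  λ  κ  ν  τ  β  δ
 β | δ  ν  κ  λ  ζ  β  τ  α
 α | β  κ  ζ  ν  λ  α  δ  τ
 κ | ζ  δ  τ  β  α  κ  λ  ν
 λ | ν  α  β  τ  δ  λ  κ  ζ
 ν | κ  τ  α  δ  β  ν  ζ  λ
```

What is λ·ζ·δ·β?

κ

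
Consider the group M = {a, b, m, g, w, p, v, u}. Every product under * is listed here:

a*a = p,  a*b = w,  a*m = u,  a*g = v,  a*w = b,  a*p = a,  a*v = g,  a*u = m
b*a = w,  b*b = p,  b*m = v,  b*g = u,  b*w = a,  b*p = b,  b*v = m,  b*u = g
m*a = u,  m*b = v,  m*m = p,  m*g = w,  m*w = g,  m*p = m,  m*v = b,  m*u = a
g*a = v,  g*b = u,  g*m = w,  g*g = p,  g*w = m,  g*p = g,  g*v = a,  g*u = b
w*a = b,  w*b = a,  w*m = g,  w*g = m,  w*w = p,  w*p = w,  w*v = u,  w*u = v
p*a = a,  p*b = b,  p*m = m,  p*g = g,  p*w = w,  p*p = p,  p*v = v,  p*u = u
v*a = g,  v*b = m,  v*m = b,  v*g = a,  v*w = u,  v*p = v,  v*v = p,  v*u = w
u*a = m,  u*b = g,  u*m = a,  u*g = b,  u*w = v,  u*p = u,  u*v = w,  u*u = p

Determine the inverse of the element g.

First locate the identity: row p matches the header, so p is the identity.
Scan row g for p: g * g = p. Hence g^(-1) = g.

g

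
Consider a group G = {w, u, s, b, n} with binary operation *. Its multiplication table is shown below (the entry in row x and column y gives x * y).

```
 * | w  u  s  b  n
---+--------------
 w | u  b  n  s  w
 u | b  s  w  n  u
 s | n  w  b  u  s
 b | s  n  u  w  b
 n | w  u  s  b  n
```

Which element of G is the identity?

The identity e satisfies e * x = x for all x, so its row in the table reproduces the column headers.
Row n reads: w, u, s, b, n — exactly the header order. So n is the identity.
(Structurally, G here is isomorphic to the cyclic group Z_5.)

n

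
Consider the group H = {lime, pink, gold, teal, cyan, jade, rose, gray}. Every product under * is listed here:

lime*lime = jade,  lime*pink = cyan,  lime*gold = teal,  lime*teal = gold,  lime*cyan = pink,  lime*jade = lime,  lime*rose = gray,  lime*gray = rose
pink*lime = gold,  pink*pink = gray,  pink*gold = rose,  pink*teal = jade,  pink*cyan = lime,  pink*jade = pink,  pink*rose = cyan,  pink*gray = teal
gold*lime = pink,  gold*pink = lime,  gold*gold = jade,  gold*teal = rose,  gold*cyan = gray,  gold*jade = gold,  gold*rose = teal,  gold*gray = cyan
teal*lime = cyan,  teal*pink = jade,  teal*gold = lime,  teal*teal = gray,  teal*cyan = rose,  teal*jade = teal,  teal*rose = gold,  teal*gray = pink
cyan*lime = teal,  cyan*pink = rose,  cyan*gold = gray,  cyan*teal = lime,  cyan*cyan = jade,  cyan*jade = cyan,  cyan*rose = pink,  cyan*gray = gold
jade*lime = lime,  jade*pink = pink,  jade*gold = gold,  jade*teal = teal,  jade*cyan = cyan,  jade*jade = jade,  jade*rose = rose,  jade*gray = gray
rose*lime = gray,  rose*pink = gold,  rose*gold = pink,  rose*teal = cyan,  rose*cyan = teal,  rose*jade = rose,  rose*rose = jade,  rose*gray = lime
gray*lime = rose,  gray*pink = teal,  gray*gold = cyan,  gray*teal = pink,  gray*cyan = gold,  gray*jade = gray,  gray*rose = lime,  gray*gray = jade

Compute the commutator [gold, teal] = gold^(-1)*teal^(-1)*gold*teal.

gray

Identity is jade; from the table gold^(-1) = gold and teal^(-1) = pink.
gold*pink = lime
lime*gold = teal
teal*teal = gray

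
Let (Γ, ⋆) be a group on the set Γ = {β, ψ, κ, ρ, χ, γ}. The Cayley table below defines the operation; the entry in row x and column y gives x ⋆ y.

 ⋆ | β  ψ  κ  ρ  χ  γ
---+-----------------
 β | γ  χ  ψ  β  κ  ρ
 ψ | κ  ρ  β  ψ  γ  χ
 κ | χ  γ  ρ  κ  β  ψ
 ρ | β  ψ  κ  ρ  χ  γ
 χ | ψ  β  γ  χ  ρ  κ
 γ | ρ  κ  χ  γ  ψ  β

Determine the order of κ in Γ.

The identity element is ρ (its row matches the header).
κ^1 = κ
κ^2 = κ ⋆ κ = ρ
The first power of κ equal to the identity is κ^2, so ord(κ) = 2.

2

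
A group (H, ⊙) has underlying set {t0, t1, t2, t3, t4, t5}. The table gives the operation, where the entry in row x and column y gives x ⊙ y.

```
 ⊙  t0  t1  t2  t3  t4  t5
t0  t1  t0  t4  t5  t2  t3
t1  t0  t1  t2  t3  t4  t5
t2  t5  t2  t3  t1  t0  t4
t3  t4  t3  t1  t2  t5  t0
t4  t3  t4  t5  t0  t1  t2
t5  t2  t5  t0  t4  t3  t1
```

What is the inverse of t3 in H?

First locate the identity: row t1 matches the header, so t1 is the identity.
Scan row t3 for t1: t3 ⊙ t2 = t1. Hence t3^(-1) = t2.

t2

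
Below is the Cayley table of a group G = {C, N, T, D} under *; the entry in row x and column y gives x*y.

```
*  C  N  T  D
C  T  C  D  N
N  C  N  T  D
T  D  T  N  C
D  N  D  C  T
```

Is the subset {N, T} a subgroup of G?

Yes

{N, T} contains the identity N.
Checking products: every product of two elements of {N, T} (read from the table) lies in {N, T}, so the set is closed.
In a finite group, a nonempty closed subset is a subgroup. So {N, T} ≤ G.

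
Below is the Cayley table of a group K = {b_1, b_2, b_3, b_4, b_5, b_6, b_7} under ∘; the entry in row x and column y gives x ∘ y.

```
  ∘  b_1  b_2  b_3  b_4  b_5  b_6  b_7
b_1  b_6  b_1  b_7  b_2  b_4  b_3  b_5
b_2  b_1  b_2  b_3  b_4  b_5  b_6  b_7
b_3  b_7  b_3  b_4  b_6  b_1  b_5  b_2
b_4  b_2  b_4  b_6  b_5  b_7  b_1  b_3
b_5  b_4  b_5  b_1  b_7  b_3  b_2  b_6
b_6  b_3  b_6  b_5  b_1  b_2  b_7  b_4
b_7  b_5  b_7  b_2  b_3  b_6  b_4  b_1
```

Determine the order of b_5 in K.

The identity element is b_2 (its row matches the header).
b_5^1 = b_5
b_5^2 = b_5 ∘ b_5 = b_3
b_5^3 = b_3 ∘ b_5 = b_1
b_5^4 = b_1 ∘ b_5 = b_4
b_5^5 = b_4 ∘ b_5 = b_7
b_5^6 = b_7 ∘ b_5 = b_6
b_5^7 = b_6 ∘ b_5 = b_2
The first power of b_5 equal to the identity is b_5^7, so ord(b_5) = 7.

7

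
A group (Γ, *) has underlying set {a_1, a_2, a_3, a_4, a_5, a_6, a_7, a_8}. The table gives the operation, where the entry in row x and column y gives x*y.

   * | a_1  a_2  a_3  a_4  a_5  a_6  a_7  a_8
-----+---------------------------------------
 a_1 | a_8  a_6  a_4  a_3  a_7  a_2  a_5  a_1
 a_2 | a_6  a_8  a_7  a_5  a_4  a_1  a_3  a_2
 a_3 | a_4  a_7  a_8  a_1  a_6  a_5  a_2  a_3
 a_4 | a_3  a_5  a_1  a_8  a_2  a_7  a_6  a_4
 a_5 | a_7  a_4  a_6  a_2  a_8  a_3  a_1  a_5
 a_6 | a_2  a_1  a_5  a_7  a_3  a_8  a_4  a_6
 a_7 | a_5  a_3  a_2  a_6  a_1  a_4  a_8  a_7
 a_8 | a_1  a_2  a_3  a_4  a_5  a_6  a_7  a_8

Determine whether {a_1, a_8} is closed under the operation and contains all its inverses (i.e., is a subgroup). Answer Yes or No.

{a_1, a_8} contains the identity a_8.
Checking products: every product of two elements of {a_1, a_8} (read from the table) lies in {a_1, a_8}, so the set is closed.
In a finite group, a nonempty closed subset is a subgroup. So {a_1, a_8} ≤ Γ.

Yes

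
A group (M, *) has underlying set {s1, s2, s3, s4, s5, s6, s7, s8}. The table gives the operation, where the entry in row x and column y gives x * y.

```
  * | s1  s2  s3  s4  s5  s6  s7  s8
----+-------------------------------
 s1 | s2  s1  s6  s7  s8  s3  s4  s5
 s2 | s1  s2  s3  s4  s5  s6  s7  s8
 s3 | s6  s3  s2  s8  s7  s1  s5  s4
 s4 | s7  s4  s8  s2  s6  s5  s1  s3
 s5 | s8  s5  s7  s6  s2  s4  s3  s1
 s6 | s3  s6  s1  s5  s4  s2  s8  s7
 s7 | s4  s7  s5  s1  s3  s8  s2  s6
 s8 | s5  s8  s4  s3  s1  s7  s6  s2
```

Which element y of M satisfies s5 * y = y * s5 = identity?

s5

First locate the identity: row s2 matches the header, so s2 is the identity.
Scan row s5 for s2: s5 * s5 = s2. Hence s5^(-1) = s5.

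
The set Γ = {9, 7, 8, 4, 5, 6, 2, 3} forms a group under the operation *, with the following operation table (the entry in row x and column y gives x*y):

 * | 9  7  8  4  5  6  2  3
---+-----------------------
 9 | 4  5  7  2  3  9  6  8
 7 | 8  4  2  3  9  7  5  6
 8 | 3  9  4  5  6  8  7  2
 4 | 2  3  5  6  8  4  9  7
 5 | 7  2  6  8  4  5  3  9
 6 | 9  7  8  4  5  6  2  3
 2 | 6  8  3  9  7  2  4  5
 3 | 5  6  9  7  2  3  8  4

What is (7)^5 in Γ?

7^1 = 7
7^2 = 7*7 = 4
7^3 = 4*7 = 3
7^4 = 3*7 = 6
7^5 = 6*7 = 7
(Structurally, Γ here is isomorphic to the quaternion group Q_8.)

7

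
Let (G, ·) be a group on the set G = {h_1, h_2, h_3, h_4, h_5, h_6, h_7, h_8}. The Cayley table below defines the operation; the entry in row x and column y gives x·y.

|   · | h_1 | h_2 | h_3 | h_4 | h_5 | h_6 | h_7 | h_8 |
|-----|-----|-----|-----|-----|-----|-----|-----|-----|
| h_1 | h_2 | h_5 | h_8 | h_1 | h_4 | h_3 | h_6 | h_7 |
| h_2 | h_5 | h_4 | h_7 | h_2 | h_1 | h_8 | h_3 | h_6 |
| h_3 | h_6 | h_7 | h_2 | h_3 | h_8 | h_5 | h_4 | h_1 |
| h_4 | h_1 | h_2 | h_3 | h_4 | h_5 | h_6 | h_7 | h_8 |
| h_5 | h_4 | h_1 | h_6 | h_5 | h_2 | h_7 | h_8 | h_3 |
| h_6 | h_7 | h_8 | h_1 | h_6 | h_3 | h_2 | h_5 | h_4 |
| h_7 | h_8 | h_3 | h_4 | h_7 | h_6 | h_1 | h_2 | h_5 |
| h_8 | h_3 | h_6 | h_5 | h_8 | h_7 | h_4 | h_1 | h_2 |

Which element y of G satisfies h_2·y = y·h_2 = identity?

h_2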